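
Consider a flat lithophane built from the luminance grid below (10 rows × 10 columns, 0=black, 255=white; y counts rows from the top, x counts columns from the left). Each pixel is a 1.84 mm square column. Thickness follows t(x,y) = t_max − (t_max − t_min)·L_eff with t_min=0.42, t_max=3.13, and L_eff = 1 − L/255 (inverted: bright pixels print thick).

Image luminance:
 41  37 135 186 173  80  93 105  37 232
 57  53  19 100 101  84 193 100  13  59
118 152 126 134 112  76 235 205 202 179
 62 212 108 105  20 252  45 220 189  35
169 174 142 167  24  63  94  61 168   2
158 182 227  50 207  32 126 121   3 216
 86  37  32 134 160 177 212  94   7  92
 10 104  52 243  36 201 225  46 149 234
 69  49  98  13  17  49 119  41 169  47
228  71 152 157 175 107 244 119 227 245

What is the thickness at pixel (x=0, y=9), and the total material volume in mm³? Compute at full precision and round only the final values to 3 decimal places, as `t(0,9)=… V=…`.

span = t_max - t_min = 3.13 - 0.42 = 2.710
L(0,9) = 228, L_eff = 1 - 228/255 = 0.105882 (inverted)
t(0,9) = 3.13 - 2.710·0.105882 = 2.843
Σt over all 10·10 pixels = 125537/750 ≈ 167.3826667
V = pitch²·Σt = 1.84²·125537/750 = 566.691

t(0,9)=2.843 V=566.691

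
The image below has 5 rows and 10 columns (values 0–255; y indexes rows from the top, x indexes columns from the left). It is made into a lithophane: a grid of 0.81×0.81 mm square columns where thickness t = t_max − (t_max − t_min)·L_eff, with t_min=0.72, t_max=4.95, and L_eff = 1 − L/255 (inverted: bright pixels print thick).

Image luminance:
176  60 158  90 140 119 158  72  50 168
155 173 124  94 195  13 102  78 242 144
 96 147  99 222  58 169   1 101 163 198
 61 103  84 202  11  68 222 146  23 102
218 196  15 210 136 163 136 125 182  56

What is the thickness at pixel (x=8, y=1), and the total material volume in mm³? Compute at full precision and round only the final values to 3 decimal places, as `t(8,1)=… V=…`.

t(8,1)=4.734 V=91.359

span = t_max - t_min = 4.95 - 0.72 = 4.230
L(8,1) = 242, L_eff = 1 - 242/255 = 0.050980 (inverted)
t(8,1) = 4.95 - 4.230·0.050980 = 4.734
Σt over all 5·10 pixels = 295896/2125 ≈ 139.2451765
V = pitch²·Σt = 0.81²·295896/2125 = 91.359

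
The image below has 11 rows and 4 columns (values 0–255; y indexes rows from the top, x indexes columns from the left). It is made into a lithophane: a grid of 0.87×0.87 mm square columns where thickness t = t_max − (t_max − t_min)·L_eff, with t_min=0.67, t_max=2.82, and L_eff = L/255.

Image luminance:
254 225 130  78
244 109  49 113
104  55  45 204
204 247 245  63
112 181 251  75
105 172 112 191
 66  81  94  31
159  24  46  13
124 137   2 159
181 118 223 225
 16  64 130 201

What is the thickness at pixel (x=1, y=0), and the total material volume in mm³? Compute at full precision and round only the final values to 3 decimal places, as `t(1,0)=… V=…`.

t(1,0)=0.923 V=57.783

span = t_max - t_min = 2.82 - 0.67 = 2.150
L(1,0) = 225, L_eff = 225/255 = 0.882353
t(1,0) = 2.82 - 2.150·0.882353 = 0.923
Σt over all 11·4 pixels = 194671/2550 ≈ 76.3415686
V = pitch²·Σt = 0.87²·194671/2550 = 57.783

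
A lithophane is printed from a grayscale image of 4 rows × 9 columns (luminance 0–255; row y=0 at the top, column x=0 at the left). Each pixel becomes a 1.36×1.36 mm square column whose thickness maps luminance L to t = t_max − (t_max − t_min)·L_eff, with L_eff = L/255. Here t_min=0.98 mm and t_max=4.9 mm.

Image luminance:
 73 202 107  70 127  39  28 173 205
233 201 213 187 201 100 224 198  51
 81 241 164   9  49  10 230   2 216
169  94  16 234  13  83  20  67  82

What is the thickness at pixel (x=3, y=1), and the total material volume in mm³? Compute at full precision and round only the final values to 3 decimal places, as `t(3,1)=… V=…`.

span = t_max - t_min = 4.9 - 0.98 = 3.920
L(3,1) = 187, L_eff = 187/255 = 0.733333
t(3,1) = 4.9 - 3.920·0.733333 = 2.025
Σt over all 4·9 pixels = 692174/6375 ≈ 108.5763137
V = pitch²·Σt = 1.36²·692174/6375 = 200.823

t(3,1)=2.025 V=200.823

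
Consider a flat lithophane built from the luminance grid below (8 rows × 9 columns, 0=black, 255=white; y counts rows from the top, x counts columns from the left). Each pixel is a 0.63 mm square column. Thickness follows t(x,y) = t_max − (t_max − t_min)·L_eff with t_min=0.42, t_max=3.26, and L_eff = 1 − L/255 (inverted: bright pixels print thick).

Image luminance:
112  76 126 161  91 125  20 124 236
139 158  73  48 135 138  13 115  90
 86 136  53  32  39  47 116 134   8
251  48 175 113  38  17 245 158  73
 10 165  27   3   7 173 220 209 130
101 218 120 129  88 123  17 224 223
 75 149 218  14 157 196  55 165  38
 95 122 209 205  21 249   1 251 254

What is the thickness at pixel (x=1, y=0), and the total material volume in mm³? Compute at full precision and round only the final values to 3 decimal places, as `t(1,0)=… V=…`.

span = t_max - t_min = 3.26 - 0.42 = 2.840
L(1,0) = 76, L_eff = 1 - 76/255 = 0.701961 (inverted)
t(1,0) = 3.26 - 2.840·0.701961 = 1.266
Σt over all 8·9 pixels = 157978/1275 ≈ 123.9043137
V = pitch²·Σt = 0.63²·157978/1275 = 49.178

t(1,0)=1.266 V=49.178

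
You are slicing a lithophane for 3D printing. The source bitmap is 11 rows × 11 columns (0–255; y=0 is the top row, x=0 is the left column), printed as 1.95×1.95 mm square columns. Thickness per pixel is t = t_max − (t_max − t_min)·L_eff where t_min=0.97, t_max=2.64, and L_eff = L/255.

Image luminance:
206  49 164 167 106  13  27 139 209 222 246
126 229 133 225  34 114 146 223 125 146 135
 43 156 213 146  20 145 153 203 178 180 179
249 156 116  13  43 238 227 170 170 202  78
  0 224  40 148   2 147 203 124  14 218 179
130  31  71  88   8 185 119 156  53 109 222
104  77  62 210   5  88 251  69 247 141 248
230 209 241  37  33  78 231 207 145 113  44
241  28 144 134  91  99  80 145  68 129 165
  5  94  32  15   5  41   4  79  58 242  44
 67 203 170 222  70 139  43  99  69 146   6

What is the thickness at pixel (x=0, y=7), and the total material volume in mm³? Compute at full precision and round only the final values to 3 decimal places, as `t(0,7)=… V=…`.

t(0,7)=1.134 V=836.648

span = t_max - t_min = 2.64 - 0.97 = 1.670
L(0,7) = 230, L_eff = 230/255 = 0.901961
t(0,7) = 2.64 - 1.670·0.901961 = 1.134
Σt over all 11·11 pixels = 93511/425 ≈ 220.0258824
V = pitch²·Σt = 1.95²·93511/425 = 836.648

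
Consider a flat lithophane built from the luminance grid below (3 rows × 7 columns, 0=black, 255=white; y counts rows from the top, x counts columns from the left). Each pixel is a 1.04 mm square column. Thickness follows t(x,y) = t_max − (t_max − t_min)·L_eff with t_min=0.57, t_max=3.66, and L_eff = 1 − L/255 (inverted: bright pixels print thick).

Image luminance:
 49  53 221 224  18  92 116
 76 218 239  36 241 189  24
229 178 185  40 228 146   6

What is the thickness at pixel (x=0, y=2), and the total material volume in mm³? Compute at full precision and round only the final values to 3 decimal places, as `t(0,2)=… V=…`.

span = t_max - t_min = 3.66 - 0.57 = 3.090
L(0,2) = 229, L_eff = 1 - 229/255 = 0.101961 (inverted)
t(0,2) = 3.66 - 3.090·0.101961 = 3.345
Σt over all 3·7 pixels = 390969/8500 ≈ 45.9963529
V = pitch²·Σt = 1.04²·390969/8500 = 49.750

t(0,2)=3.345 V=49.750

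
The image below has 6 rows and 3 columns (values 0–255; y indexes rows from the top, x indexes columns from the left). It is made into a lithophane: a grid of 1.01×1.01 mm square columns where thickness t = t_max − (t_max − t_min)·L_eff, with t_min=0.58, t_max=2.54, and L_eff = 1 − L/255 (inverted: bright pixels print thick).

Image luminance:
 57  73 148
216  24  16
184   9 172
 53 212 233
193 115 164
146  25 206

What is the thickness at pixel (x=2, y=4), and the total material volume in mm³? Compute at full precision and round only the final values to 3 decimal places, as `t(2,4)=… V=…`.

span = t_max - t_min = 2.54 - 0.58 = 1.960
L(2,4) = 164, L_eff = 1 - 164/255 = 0.356863 (inverted)
t(2,4) = 2.54 - 1.960·0.356863 = 1.841
Σt over all 6·3 pixels = 176609/6375 ≈ 27.7033725
V = pitch²·Σt = 1.01²·176609/6375 = 28.260

t(2,4)=1.841 V=28.260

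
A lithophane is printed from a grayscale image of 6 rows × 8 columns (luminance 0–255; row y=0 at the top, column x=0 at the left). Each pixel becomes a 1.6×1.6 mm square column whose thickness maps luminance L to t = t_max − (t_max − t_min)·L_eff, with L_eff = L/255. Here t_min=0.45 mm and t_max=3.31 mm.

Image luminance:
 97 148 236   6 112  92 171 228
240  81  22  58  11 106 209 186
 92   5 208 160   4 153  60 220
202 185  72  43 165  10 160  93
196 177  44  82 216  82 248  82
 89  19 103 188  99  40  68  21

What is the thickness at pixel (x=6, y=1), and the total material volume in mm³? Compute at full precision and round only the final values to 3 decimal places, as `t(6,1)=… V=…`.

span = t_max - t_min = 3.31 - 0.45 = 2.860
L(6,1) = 209, L_eff = 209/255 = 0.819608
t(6,1) = 3.31 - 2.860·0.819608 = 0.966
Σt over all 6·8 pixels = 408831/4250 ≈ 96.1955294
V = pitch²·Σt = 1.6²·408831/4250 = 246.261

t(6,1)=0.966 V=246.261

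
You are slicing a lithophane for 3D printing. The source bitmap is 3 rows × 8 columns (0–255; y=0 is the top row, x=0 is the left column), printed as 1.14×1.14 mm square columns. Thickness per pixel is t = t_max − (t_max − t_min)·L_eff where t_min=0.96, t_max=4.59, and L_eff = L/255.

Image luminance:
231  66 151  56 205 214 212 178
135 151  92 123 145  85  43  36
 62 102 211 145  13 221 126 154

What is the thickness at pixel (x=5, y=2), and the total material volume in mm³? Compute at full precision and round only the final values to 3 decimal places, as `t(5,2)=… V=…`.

t(5,2)=1.444 V=84.759

span = t_max - t_min = 4.59 - 0.96 = 3.630
L(5,2) = 221, L_eff = 221/255 = 0.866667
t(5,2) = 4.59 - 3.630·0.866667 = 1.444
Σt over all 3·8 pixels = 554363/8500 ≈ 65.2191765
V = pitch²·Σt = 1.14²·554363/8500 = 84.759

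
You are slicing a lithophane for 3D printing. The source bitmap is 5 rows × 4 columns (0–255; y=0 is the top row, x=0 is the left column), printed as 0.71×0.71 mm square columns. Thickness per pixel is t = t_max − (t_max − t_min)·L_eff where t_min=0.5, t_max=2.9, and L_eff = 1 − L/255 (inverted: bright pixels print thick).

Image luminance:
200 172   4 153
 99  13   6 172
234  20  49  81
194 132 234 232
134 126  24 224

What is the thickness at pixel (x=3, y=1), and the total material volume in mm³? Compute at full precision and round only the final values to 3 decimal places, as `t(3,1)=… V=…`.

t(3,1)=2.119 V=16.916

span = t_max - t_min = 2.9 - 0.5 = 2.400
L(3,1) = 172, L_eff = 1 - 172/255 = 0.325490 (inverted)
t(3,1) = 2.9 - 2.400·0.325490 = 2.119
Σt over all 5·4 pixels = 14262/425 ≈ 33.5576471
V = pitch²·Σt = 0.71²·14262/425 = 16.916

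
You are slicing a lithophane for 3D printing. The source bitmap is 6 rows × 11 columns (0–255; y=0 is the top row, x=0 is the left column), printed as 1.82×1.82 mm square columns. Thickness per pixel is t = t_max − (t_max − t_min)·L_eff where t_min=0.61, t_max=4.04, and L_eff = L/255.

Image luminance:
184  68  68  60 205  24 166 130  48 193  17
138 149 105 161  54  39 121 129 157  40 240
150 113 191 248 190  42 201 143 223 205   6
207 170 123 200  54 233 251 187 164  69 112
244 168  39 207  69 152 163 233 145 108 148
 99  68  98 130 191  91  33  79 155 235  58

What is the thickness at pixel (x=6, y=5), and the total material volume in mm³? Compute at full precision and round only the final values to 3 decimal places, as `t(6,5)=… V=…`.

t(6,5)=3.596 V=487.080

span = t_max - t_min = 4.04 - 0.61 = 3.430
L(6,5) = 33, L_eff = 33/255 = 0.129412
t(6,5) = 4.04 - 3.430·0.129412 = 3.596
Σt over all 6·11 pixels = 220571/1500 ≈ 147.0473333
V = pitch²·Σt = 1.82²·220571/1500 = 487.080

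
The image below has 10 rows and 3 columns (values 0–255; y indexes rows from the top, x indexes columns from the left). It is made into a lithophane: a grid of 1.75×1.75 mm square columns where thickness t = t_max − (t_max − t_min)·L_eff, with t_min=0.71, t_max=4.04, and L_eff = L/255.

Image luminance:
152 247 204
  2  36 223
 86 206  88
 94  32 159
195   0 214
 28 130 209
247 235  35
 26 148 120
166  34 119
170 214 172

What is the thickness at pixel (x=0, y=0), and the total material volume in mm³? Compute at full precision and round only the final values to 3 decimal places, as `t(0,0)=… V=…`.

span = t_max - t_min = 4.04 - 0.71 = 3.330
L(0,0) = 152, L_eff = 152/255 = 0.596078
t(0,0) = 4.04 - 3.330·0.596078 = 2.055
Σt over all 10·3 pixels = 587199/8500 ≈ 69.0822353
V = pitch²·Σt = 1.75²·587199/8500 = 211.564

t(0,0)=2.055 V=211.564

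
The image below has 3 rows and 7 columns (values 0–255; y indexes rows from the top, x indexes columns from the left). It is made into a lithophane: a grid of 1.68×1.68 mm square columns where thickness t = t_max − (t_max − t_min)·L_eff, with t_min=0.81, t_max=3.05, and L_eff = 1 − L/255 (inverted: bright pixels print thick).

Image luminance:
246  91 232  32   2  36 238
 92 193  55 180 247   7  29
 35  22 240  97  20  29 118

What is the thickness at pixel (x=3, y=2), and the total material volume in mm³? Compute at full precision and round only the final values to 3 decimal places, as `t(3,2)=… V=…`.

span = t_max - t_min = 3.05 - 0.81 = 2.240
L(3,2) = 97, L_eff = 1 - 97/255 = 0.619608 (inverted)
t(3,2) = 3.05 - 2.240·0.619608 = 1.662
Σt over all 3·7 pixels = 311913/8500 ≈ 36.6956471
V = pitch²·Σt = 1.68²·311913/8500 = 103.570

t(3,2)=1.662 V=103.570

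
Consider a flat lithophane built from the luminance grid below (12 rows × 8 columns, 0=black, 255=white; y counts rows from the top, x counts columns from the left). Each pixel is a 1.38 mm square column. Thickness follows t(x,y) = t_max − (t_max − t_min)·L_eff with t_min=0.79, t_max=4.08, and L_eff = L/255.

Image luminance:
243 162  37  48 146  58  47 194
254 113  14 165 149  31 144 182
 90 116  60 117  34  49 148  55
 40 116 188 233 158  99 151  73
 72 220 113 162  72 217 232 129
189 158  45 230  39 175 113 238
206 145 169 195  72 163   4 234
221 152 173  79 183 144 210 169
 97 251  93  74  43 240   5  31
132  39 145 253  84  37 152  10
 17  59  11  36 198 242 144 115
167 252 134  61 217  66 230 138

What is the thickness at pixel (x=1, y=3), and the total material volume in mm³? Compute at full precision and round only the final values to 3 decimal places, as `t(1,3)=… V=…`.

span = t_max - t_min = 4.08 - 0.79 = 3.290
L(1,3) = 116, L_eff = 116/255 = 0.454902
t(1,3) = 4.08 - 3.290·0.454902 = 2.583
Σt over all 12·8 pixels = 6947/30 ≈ 231.5666667
V = pitch²·Σt = 1.38²·6947/30 = 440.996

t(1,3)=2.583 V=440.996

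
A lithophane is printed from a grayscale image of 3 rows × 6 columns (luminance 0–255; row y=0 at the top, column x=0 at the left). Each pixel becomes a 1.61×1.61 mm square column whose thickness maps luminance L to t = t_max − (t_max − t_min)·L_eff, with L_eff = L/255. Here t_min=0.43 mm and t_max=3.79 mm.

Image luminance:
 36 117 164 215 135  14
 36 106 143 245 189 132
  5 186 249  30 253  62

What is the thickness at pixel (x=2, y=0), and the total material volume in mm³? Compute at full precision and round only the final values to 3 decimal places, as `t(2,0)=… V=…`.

span = t_max - t_min = 3.79 - 0.43 = 3.360
L(2,0) = 164, L_eff = 164/255 = 0.643137
t(2,0) = 3.79 - 3.360·0.643137 = 1.629
Σt over all 3·6 pixels = 160183/4250 ≈ 37.6901176
V = pitch²·Σt = 1.61²·160183/4250 = 97.697

t(2,0)=1.629 V=97.697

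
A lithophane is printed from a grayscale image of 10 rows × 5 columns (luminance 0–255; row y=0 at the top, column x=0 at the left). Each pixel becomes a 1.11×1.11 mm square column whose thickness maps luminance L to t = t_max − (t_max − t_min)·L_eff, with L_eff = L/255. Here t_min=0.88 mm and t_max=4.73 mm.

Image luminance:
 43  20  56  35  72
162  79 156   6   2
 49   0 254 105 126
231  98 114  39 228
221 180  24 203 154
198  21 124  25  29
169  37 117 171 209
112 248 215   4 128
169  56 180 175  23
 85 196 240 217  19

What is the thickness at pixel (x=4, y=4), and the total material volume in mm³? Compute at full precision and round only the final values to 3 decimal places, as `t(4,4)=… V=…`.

t(4,4)=2.405 V=183.052

span = t_max - t_min = 4.73 - 0.88 = 3.850
L(4,4) = 154, L_eff = 154/255 = 0.603922
t(4,4) = 4.73 - 3.850·0.603922 = 2.405
Σt over all 10·5 pixels = 378851/2550 ≈ 148.5690196
V = pitch²·Σt = 1.11²·378851/2550 = 183.052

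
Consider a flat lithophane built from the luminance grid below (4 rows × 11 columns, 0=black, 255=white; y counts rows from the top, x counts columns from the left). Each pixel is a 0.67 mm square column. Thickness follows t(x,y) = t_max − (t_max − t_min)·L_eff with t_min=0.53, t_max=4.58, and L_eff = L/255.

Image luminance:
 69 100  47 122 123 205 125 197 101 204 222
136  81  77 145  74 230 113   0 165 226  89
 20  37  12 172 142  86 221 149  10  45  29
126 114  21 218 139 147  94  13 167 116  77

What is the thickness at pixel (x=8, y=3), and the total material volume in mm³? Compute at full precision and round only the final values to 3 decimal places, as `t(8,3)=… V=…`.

span = t_max - t_min = 4.58 - 0.53 = 4.050
L(8,3) = 167, L_eff = 167/255 = 0.654902
t(8,3) = 4.58 - 4.050·0.654902 = 1.928
Σt over all 4·11 pixels = 103711/850 ≈ 122.0129412
V = pitch²·Σt = 0.67²·103711/850 = 54.772

t(8,3)=1.928 V=54.772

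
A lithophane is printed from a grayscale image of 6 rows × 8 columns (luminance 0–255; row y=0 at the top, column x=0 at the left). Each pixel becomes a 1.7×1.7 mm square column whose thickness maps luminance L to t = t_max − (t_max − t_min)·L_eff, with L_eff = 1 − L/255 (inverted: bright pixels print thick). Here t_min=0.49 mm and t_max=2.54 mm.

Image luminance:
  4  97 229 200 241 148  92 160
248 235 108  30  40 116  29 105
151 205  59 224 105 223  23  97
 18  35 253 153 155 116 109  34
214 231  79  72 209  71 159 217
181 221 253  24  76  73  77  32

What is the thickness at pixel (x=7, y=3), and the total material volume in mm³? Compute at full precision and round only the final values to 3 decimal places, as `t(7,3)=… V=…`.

t(7,3)=0.763 V=212.740

span = t_max - t_min = 2.54 - 0.49 = 2.050
L(7,3) = 34, L_eff = 1 - 34/255 = 0.866667 (inverted)
t(7,3) = 2.54 - 2.050·0.866667 = 0.763
Σt over all 6·8 pixels = 125141/1700 ≈ 73.6123529
V = pitch²·Σt = 1.7²·125141/1700 = 212.740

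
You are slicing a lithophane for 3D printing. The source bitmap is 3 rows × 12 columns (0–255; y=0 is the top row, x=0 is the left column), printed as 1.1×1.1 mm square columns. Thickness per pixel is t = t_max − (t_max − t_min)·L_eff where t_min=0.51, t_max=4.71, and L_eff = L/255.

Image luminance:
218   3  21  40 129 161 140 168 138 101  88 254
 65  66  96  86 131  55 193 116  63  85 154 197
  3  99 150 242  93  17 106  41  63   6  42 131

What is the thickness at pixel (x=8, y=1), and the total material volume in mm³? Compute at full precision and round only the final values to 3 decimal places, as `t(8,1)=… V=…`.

t(8,1)=3.672 V=130.213

span = t_max - t_min = 4.71 - 0.51 = 4.200
L(8,1) = 63, L_eff = 63/255 = 0.247059
t(8,1) = 4.71 - 4.200·0.247059 = 3.672
Σt over all 3·12 pixels = 45736/425 ≈ 107.6141176
V = pitch²·Σt = 1.1²·45736/425 = 130.213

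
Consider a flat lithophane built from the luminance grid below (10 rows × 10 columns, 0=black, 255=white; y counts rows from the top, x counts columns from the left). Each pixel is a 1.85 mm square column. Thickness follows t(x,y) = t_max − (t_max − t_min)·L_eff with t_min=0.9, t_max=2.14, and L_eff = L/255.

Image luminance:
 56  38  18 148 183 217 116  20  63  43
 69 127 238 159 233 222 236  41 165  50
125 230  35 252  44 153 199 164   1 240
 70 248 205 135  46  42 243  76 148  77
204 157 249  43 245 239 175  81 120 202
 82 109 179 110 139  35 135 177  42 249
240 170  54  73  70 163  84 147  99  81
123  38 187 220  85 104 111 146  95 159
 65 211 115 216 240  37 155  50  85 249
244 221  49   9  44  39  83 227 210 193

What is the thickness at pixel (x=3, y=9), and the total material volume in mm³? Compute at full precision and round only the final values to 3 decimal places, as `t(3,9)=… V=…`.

t(3,9)=2.096 V=510.434

span = t_max - t_min = 2.14 - 0.9 = 1.240
L(3,9) = 9, L_eff = 9/255 = 0.035294
t(3,9) = 2.14 - 1.240·0.035294 = 2.096
Σt over all 10·10 pixels = 316924/2125 ≈ 149.1407059
V = pitch²·Σt = 1.85²·316924/2125 = 510.434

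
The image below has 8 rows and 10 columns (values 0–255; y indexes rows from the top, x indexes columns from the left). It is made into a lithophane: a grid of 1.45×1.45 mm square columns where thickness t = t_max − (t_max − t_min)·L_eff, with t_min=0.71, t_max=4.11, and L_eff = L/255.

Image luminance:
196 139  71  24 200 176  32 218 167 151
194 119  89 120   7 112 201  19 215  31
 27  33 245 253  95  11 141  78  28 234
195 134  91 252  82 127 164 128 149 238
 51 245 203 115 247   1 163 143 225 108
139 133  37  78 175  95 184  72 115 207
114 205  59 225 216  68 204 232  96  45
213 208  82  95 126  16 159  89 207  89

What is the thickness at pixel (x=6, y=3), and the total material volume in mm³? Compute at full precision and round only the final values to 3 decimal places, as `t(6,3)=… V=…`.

t(6,3)=1.923 V=392.186

span = t_max - t_min = 4.11 - 0.71 = 3.400
L(6,3) = 164, L_eff = 164/255 = 0.643137
t(6,3) = 4.11 - 3.400·0.643137 = 1.923
Σt over all 8·10 pixels = 2798/15 ≈ 186.5333333
V = pitch²·Σt = 1.45²·2798/15 = 392.186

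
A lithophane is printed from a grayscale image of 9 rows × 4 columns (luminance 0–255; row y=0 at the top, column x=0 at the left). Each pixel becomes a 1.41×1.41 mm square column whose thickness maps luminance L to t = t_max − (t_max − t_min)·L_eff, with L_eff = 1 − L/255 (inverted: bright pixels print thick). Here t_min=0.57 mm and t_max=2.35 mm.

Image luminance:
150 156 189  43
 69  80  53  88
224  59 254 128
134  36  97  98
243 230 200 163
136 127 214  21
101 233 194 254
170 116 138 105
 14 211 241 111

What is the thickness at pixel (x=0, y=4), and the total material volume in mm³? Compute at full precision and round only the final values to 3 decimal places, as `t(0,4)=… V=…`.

t(0,4)=2.266 V=111.295

span = t_max - t_min = 2.35 - 0.57 = 1.780
L(0,4) = 243, L_eff = 1 - 243/255 = 0.047059 (inverted)
t(0,4) = 2.35 - 1.780·0.047059 = 2.266
Σt over all 9·4 pixels = 2855/51 ≈ 55.9803922
V = pitch²·Σt = 1.41²·2855/51 = 111.295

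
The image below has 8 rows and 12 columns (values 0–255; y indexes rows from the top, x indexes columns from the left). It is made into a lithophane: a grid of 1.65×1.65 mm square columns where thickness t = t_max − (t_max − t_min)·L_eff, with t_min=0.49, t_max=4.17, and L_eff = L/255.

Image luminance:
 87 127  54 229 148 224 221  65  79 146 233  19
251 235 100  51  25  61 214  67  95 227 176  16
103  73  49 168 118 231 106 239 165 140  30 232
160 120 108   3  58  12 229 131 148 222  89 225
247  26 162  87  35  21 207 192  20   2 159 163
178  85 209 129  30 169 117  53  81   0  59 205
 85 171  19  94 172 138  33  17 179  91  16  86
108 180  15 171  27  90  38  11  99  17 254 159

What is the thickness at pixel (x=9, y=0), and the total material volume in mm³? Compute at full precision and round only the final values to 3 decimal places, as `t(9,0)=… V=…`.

t(9,0)=2.063 V=649.240

span = t_max - t_min = 4.17 - 0.49 = 3.680
L(9,0) = 146, L_eff = 146/255 = 0.572549
t(9,0) = 4.17 - 3.680·0.572549 = 2.063
Σt over all 8·12 pixels = 304052/1275 ≈ 238.4721569
V = pitch²·Σt = 1.65²·304052/1275 = 649.240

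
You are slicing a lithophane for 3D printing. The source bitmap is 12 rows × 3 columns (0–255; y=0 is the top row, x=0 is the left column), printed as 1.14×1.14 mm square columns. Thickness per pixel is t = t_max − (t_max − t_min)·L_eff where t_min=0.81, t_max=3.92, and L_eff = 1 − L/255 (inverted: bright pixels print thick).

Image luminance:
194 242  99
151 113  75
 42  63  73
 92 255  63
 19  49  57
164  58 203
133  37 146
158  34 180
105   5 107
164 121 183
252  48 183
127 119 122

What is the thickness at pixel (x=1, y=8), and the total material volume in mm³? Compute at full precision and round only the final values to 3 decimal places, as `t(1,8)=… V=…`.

span = t_max - t_min = 3.92 - 0.81 = 3.110
L(1,8) = 5, L_eff = 1 - 5/255 = 0.980392 (inverted)
t(1,8) = 3.92 - 3.110·0.980392 = 0.871
Σt over all 12·3 pixels = 171748/2125 ≈ 80.8225882
V = pitch²·Σt = 1.14²·171748/2125 = 105.037

t(1,8)=0.871 V=105.037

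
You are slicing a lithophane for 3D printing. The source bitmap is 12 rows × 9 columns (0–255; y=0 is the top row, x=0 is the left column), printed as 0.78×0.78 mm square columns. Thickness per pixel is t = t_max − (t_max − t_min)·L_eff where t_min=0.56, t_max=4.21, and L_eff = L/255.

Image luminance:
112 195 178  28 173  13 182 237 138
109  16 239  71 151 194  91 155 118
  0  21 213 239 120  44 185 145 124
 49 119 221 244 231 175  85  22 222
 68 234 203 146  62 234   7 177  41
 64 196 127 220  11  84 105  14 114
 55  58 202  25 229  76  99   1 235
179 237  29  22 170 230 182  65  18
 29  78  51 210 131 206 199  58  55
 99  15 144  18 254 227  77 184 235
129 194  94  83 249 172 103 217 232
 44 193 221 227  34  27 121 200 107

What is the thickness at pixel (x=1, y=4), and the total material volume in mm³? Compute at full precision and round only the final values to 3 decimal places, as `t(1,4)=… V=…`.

span = t_max - t_min = 4.21 - 0.56 = 3.650
L(1,4) = 234, L_eff = 234/255 = 0.917647
t(1,4) = 4.21 - 3.650·0.917647 = 0.861
Σt over all 12·9 pixels = 432411/1700 ≈ 254.3594118
V = pitch²·Σt = 0.78²·432411/1700 = 154.752

t(1,4)=0.861 V=154.752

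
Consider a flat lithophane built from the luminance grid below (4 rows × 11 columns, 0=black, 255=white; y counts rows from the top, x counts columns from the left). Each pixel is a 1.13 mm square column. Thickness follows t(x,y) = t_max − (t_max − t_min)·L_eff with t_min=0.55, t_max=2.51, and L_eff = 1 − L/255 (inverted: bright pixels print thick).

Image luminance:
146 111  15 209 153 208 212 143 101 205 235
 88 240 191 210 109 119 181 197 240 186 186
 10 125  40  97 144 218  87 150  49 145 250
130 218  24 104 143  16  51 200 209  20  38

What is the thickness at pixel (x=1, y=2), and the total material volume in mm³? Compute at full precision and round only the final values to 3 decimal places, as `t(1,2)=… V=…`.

span = t_max - t_min = 2.51 - 0.55 = 1.960
L(1,2) = 125, L_eff = 1 - 125/255 = 0.509804 (inverted)
t(1,2) = 2.51 - 1.960·0.509804 = 1.511
Σt over all 4·11 pixels = 151924/2125 ≈ 71.4936471
V = pitch²·Σt = 1.13²·151924/2125 = 91.290

t(1,2)=1.511 V=91.290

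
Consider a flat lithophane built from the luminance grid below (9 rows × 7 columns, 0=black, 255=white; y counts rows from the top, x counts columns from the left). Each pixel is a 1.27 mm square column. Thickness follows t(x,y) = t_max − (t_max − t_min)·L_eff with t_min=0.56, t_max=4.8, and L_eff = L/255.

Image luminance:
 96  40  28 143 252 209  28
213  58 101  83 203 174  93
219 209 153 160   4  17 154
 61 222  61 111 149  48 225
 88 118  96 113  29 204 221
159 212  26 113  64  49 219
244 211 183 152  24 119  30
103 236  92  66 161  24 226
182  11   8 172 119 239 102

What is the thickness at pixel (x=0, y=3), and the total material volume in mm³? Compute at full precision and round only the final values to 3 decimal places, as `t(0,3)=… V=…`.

span = t_max - t_min = 4.8 - 0.56 = 4.240
L(0,3) = 61, L_eff = 61/255 = 0.239216
t(0,3) = 4.8 - 4.240·0.239216 = 3.786
Σt over all 9·7 pixels = 362442/2125 ≈ 170.5609412
V = pitch²·Σt = 1.27²·362442/2125 = 275.098

t(0,3)=3.786 V=275.098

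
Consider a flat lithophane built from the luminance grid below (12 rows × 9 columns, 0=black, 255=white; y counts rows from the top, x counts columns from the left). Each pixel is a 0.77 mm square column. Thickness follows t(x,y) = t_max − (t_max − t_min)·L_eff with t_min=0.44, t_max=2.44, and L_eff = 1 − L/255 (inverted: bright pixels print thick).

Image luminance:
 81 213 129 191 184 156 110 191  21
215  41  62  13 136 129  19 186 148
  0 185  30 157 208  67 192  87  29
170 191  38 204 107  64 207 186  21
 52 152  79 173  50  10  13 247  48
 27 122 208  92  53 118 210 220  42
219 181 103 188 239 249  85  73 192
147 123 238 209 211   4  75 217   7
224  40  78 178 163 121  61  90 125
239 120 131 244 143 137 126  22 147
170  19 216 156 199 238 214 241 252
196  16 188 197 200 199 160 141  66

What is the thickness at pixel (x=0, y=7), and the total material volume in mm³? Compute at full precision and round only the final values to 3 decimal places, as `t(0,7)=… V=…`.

t(0,7)=1.593 V=95.607

span = t_max - t_min = 2.44 - 0.44 = 2.000
L(0,7) = 147, L_eff = 1 - 147/255 = 0.423529 (inverted)
t(0,7) = 2.44 - 2.000·0.423529 = 1.593
Σt over all 12·9 pixels = 12094/75 ≈ 161.2533333
V = pitch²·Σt = 0.77²·12094/75 = 95.607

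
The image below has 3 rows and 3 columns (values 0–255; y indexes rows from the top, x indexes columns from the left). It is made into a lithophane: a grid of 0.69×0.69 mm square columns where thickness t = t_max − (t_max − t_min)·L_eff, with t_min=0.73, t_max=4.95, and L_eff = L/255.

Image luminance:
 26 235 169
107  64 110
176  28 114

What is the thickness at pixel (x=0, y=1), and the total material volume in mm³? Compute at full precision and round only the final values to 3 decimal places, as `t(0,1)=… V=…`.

span = t_max - t_min = 4.95 - 0.73 = 4.220
L(0,1) = 107, L_eff = 107/255 = 0.419608
t(0,1) = 4.95 - 4.220·0.419608 = 3.179
Σt over all 3·3 pixels = 233929/8500 ≈ 27.5210588
V = pitch²·Σt = 0.69²·233929/8500 = 13.103

t(0,1)=3.179 V=13.103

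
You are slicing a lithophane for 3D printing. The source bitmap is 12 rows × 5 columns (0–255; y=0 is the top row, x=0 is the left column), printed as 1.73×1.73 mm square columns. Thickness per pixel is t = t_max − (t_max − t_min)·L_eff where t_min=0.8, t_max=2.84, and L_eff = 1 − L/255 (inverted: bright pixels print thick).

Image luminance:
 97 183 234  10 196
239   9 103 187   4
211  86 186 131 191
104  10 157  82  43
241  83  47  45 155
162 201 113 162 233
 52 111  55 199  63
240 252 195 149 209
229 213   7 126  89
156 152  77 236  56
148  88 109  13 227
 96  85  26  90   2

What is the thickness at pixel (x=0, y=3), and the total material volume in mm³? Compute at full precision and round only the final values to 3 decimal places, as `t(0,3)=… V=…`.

span = t_max - t_min = 2.84 - 0.8 = 2.040
L(0,3) = 104, L_eff = 1 - 104/255 = 0.592157 (inverted)
t(0,3) = 2.84 - 2.040·0.592157 = 1.632
Σt over all 12·5 pixels = 109.24
V = pitch²·Σt = 1.73²·109.24 = 326.944

t(0,3)=1.632 V=326.944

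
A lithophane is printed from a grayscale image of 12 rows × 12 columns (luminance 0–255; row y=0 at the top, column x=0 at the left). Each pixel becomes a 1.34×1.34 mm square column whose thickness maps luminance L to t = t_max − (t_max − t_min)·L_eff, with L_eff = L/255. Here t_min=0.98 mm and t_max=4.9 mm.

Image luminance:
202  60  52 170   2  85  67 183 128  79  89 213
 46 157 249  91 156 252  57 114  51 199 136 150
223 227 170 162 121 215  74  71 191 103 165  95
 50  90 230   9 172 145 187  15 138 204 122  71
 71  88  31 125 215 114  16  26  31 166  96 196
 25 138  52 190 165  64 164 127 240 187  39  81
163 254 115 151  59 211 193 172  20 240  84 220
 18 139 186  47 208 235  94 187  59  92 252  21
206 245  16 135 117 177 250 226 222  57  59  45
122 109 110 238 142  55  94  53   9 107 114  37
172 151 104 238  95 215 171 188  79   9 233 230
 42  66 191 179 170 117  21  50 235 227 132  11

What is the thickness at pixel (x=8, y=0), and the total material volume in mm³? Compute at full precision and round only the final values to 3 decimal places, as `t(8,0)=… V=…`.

t(8,0)=2.932 V=754.223

span = t_max - t_min = 4.9 - 0.98 = 3.920
L(8,0) = 128, L_eff = 128/255 = 0.501961
t(8,0) = 4.9 - 3.920·0.501961 = 2.932
Σt over all 12·12 pixels = 892584/2125 ≈ 420.0395294
V = pitch²·Σt = 1.34²·892584/2125 = 754.223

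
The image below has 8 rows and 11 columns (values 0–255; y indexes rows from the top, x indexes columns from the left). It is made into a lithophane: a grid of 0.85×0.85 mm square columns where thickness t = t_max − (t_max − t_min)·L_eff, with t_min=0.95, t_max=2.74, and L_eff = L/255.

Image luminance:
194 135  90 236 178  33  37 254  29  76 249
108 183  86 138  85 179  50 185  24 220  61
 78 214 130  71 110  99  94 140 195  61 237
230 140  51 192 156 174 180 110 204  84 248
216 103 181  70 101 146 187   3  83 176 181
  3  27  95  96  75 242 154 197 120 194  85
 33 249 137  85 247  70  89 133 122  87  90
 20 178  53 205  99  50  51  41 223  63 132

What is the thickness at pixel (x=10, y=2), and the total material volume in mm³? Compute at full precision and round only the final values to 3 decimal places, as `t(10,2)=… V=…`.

t(10,2)=1.076 V=117.305

span = t_max - t_min = 2.74 - 0.95 = 1.790
L(10,2) = 237, L_eff = 237/255 = 0.929412
t(10,2) = 2.74 - 1.790·0.929412 = 1.076
Σt over all 8·11 pixels = 162.36
V = pitch²·Σt = 0.85²·162.36 = 117.305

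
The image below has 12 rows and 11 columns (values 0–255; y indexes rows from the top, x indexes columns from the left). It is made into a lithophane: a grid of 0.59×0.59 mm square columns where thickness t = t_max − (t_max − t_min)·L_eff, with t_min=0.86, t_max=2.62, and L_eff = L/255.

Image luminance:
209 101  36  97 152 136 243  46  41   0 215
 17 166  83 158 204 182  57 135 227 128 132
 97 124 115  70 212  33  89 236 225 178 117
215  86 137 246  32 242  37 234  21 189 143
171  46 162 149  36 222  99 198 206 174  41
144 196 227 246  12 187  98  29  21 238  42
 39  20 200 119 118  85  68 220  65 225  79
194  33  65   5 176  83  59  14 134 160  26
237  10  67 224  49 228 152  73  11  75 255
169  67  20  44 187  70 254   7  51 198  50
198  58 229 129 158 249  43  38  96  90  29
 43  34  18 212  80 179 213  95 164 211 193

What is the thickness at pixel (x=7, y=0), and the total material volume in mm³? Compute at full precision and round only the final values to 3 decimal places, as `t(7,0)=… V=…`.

t(7,0)=2.303 V=81.391

span = t_max - t_min = 2.62 - 0.86 = 1.760
L(7,0) = 46, L_eff = 46/255 = 0.180392
t(7,0) = 2.62 - 1.760·0.180392 = 2.303
Σt over all 12·11 pixels = 1490566/6375 ≈ 233.8142745
V = pitch²·Σt = 0.59²·1490566/6375 = 81.391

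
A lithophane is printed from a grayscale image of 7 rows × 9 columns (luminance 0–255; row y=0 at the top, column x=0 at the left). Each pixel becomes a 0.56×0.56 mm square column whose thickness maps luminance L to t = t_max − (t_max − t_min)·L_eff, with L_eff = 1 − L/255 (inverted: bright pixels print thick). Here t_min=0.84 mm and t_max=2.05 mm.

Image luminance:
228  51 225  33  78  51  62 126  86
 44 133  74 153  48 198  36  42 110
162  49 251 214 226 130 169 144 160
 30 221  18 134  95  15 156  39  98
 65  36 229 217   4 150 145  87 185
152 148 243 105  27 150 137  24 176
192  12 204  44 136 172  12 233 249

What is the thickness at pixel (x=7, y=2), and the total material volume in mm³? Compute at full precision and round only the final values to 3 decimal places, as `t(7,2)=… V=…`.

t(7,2)=1.523 V=27.939

span = t_max - t_min = 2.05 - 0.84 = 1.210
L(7,2) = 144, L_eff = 1 - 144/255 = 0.435294 (inverted)
t(7,2) = 2.05 - 1.210·0.435294 = 1.523
Σt over all 7·9 pixels = 757281/8500 ≈ 89.0918824
V = pitch²·Σt = 0.56²·757281/8500 = 27.939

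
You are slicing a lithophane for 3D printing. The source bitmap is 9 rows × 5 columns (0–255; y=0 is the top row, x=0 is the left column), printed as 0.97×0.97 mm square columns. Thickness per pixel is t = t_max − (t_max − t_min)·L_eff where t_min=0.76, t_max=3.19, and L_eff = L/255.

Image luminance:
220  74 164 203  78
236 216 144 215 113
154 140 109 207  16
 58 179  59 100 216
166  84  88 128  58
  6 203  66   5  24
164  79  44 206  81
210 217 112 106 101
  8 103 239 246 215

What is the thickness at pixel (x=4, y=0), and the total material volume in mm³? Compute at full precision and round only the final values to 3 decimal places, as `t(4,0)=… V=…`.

t(4,0)=2.447 V=82.524

span = t_max - t_min = 3.19 - 0.76 = 2.430
L(4,0) = 78, L_eff = 78/255 = 0.305882
t(4,0) = 3.19 - 2.430·0.305882 = 2.447
Σt over all 9·5 pixels = 149103/1700 ≈ 87.7076471
V = pitch²·Σt = 0.97²·149103/1700 = 82.524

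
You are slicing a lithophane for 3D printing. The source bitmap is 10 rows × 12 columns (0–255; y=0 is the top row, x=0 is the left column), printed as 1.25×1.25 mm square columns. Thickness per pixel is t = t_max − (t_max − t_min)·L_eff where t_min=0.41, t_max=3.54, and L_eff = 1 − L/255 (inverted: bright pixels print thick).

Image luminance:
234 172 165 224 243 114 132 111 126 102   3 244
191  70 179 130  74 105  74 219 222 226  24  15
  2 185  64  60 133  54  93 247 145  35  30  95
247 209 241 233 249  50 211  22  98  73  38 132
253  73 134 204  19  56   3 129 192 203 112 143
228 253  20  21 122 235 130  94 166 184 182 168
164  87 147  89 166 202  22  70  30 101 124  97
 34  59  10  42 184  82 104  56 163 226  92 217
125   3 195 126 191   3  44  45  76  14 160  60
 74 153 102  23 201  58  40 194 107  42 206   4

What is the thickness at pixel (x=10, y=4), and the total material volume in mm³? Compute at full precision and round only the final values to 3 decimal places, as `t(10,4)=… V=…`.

t(10,4)=1.785 V=354.643

span = t_max - t_min = 3.54 - 0.41 = 3.130
L(10,4) = 112, L_eff = 1 - 112/255 = 0.560784 (inverted)
t(10,4) = 3.54 - 3.130·0.560784 = 1.785
Σt over all 10·12 pixels = 5787779/25500 ≈ 226.9717255
V = pitch²·Σt = 1.25²·5787779/25500 = 354.643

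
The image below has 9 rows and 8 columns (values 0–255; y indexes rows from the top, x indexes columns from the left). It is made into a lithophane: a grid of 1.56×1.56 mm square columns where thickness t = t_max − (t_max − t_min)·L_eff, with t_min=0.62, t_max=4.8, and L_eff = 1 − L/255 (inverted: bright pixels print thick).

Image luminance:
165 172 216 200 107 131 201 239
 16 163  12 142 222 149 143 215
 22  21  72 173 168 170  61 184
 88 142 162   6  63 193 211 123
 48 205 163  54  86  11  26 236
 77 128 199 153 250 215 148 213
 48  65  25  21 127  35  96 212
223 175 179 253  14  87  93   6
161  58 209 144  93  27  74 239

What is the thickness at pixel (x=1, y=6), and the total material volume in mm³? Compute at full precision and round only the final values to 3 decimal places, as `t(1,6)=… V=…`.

span = t_max - t_min = 4.8 - 0.62 = 4.180
L(1,6) = 65, L_eff = 1 - 65/255 = 0.745098 (inverted)
t(1,6) = 4.8 - 4.180·0.745098 = 1.685
Σt over all 9·8 pixels = 416302/2125 ≈ 195.9068235
V = pitch²·Σt = 1.56²·416302/2125 = 476.759

t(1,6)=1.685 V=476.759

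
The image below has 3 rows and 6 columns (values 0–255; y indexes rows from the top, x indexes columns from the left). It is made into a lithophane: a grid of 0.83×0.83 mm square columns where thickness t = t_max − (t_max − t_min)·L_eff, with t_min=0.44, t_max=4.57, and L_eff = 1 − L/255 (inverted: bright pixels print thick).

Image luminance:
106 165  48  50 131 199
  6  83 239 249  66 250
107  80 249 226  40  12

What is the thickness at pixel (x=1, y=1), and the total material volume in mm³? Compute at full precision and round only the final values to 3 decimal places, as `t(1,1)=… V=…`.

t(1,1)=1.784 V=31.185

span = t_max - t_min = 4.57 - 0.44 = 4.130
L(1,1) = 83, L_eff = 1 - 83/255 = 0.674510 (inverted)
t(1,1) = 4.57 - 4.130·0.674510 = 1.784
Σt over all 3·6 pixels = 577169/12750 ≈ 45.2681569
V = pitch²·Σt = 0.83²·577169/12750 = 31.185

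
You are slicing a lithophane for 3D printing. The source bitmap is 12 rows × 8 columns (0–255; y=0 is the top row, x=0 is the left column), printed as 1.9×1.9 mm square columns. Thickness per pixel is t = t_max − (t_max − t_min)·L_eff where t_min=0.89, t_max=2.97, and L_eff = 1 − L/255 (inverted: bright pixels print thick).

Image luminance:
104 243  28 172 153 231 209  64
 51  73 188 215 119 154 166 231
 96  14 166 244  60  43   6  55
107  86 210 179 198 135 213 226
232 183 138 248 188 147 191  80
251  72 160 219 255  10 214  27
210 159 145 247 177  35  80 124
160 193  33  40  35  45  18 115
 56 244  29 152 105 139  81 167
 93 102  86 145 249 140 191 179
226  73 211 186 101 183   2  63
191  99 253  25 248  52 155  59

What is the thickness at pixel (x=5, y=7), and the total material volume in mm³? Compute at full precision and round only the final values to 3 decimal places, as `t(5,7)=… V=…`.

t(5,7)=1.257 V=695.804

span = t_max - t_min = 2.97 - 0.89 = 2.080
L(5,7) = 45, L_eff = 1 - 45/255 = 0.823529 (inverted)
t(5,7) = 2.97 - 2.080·0.823529 = 1.257
Σt over all 12·8 pixels = 81916/425 ≈ 192.7435294
V = pitch²·Σt = 1.9²·81916/425 = 695.804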